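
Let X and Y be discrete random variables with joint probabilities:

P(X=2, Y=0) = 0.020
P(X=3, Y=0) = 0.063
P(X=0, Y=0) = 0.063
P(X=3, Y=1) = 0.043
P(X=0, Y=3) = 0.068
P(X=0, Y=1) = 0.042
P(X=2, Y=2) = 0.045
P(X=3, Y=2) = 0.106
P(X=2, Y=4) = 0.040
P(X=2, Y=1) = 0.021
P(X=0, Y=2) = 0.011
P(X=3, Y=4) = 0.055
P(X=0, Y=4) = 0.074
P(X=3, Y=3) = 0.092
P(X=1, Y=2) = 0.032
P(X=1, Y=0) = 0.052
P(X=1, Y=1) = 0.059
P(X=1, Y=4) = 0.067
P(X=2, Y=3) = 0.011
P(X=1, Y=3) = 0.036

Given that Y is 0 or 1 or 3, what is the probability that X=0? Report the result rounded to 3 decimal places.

P(Y=0) = 0.063 + 0.052 + 0.020 + 0.063 = 0.198.
P(Y=1) = 0.042 + 0.059 + 0.021 + 0.043 = 0.165.
P(Y=3) = 0.068 + 0.036 + 0.011 + 0.092 = 0.207.
P(Y ∈ {0, 1, 3}) = 0.198 + 0.165 + 0.207 = 0.570; P(X=0, Y ∈ {0, 1, 3}) = 0.063 + 0.042 + 0.068 = 0.173.
P(X=0 | Y ∈ {0, 1, 3}) = 0.173/0.570 = 0.304.

0.304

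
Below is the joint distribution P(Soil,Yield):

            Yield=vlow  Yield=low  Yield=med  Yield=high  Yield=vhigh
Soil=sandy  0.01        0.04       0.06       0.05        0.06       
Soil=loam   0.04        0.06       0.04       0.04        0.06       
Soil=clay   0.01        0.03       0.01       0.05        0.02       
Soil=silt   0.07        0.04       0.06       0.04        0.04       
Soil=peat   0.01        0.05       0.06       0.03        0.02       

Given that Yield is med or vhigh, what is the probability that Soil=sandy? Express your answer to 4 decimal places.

P(Yield=med) = 0.06 + 0.04 + 0.01 + 0.06 + 0.06 = 0.23.
P(Yield=vhigh) = 0.06 + 0.06 + 0.02 + 0.04 + 0.02 = 0.20.
P(Yield ∈ {med, vhigh}) = 0.23 + 0.20 = 0.43; P(Soil=sandy, Yield ∈ {med, vhigh}) = 0.06 + 0.06 = 0.12.
P(Soil=sandy | Yield ∈ {med, vhigh}) = 0.12/0.43 = 0.2791.

0.2791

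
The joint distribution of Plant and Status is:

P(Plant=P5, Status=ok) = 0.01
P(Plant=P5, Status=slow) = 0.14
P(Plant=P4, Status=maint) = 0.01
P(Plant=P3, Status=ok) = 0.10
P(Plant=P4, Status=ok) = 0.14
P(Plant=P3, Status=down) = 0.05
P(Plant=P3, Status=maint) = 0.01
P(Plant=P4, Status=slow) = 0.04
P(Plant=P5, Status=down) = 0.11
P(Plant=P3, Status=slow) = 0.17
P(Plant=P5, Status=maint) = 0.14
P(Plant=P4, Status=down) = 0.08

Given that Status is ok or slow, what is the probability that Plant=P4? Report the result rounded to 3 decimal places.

0.300

P(Status=ok) = 0.10 + 0.14 + 0.01 = 0.25.
P(Status=slow) = 0.17 + 0.04 + 0.14 = 0.35.
P(Status ∈ {ok, slow}) = 0.25 + 0.35 = 0.60; P(Plant=P4, Status ∈ {ok, slow}) = 0.14 + 0.04 = 0.18.
P(Plant=P4 | Status ∈ {ok, slow}) = 0.18/0.60 = 0.300.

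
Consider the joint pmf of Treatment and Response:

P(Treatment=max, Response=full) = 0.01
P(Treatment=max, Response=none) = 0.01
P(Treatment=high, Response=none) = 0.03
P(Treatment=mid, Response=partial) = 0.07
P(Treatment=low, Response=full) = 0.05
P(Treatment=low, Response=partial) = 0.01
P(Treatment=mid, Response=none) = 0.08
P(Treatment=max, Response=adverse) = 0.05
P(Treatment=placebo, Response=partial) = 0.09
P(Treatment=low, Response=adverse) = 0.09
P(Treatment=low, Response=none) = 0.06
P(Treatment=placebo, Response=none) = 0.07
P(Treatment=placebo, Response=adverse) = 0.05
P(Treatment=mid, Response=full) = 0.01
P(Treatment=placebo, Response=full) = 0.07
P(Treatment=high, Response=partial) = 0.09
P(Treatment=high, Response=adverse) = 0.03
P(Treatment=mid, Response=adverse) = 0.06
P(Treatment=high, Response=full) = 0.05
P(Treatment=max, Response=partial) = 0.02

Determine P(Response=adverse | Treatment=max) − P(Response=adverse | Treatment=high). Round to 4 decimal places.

P(Treatment=max) = 0.01 + 0.02 + 0.01 + 0.05 = 0.09; P(Response=adverse | Treatment=max) = 0.05/0.09 = 0.55556.
P(Treatment=high) = 0.03 + 0.09 + 0.05 + 0.03 = 0.20; P(Response=adverse | Treatment=high) = 0.03/0.20 = 0.15000.
Difference = 0.4056.

0.4056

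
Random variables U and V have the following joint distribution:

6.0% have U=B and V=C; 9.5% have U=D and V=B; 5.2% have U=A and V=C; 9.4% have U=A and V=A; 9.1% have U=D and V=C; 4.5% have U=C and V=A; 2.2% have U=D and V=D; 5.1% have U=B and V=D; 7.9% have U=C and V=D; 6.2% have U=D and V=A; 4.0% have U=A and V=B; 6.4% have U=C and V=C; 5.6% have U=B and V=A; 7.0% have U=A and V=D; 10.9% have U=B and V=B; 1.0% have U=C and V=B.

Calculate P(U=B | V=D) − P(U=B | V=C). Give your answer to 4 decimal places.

0.0050

P(V=D) = 0.070 + 0.051 + 0.079 + 0.022 = 0.222; P(U=B | V=D) = 0.051/0.222 = 0.22973.
P(V=C) = 0.052 + 0.060 + 0.064 + 0.091 = 0.267; P(U=B | V=C) = 0.060/0.267 = 0.22472.
Difference = 0.0050.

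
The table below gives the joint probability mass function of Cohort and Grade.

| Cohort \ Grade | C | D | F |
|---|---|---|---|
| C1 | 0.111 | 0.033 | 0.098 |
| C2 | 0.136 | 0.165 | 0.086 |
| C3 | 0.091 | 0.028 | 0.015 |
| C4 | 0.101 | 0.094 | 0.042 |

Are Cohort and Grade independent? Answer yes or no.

P(Cohort=C1) = 0.242 and P(Grade=D) = 0.320, so their product is 0.07744, but P(Cohort=C1, Grade=D) = 0.033. Since these differ, Cohort and Grade are not independent.

no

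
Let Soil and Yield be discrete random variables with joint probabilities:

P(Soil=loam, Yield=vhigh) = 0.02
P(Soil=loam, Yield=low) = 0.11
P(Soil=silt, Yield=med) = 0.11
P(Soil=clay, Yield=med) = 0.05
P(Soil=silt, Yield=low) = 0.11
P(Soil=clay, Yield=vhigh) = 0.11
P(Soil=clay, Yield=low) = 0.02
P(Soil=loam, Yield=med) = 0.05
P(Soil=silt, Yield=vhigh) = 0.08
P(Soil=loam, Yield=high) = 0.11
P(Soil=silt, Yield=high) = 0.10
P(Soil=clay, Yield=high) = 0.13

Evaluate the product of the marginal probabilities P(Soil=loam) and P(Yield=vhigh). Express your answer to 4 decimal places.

0.0609

P(Soil=loam) = 0.11 + 0.05 + 0.11 + 0.02 = 0.29.
P(Yield=vhigh) = 0.02 + 0.11 + 0.08 = 0.21.
Product: 0.29 × 0.21 = 0.0609.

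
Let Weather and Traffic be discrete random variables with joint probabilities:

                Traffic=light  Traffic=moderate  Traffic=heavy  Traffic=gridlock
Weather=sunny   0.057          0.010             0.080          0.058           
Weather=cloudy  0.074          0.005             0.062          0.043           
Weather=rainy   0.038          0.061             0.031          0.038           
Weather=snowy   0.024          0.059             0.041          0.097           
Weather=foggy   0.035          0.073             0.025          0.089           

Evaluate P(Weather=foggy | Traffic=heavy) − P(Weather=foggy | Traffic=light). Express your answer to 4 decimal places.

-0.0489

P(Traffic=heavy) = 0.080 + 0.062 + 0.031 + 0.041 + 0.025 = 0.239; P(Weather=foggy | Traffic=heavy) = 0.025/0.239 = 0.10460.
P(Traffic=light) = 0.057 + 0.074 + 0.038 + 0.024 + 0.035 = 0.228; P(Weather=foggy | Traffic=light) = 0.035/0.228 = 0.15351.
Difference = -0.0489.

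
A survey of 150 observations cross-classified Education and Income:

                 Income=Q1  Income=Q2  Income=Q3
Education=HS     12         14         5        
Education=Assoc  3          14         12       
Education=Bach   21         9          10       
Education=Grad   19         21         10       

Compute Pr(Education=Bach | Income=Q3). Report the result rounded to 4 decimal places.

Total with Income=Q3: 5 + 12 + 10 + 10 = 37.
P(Education=Bach | Income=Q3) = 10/37 = 0.2703.

0.2703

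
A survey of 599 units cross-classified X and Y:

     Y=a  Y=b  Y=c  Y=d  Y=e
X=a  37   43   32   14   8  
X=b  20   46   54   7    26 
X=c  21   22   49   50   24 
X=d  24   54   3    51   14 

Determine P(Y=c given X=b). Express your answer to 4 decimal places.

0.3529

Total with X=b: 20 + 46 + 54 + 7 + 26 = 153.
P(Y=c | X=b) = 54/153 = 0.3529.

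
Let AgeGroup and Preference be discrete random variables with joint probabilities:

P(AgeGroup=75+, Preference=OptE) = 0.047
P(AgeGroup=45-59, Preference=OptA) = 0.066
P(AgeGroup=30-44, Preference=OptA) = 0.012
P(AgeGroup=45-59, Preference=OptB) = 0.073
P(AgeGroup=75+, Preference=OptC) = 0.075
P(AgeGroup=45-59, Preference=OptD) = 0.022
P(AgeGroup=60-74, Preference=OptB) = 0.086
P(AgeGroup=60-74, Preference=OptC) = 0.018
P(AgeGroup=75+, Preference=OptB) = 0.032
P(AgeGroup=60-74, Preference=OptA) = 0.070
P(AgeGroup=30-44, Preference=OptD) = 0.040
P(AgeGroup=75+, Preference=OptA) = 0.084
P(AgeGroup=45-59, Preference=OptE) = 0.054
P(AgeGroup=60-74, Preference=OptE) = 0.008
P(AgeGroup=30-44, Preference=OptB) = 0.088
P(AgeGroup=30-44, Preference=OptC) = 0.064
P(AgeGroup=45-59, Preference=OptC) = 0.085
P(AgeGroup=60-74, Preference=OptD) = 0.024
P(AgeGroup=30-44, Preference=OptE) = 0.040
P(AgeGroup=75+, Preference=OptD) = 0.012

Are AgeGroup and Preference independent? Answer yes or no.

P(AgeGroup=30-44) = 0.244 and P(Preference=OptA) = 0.232, so their product is 0.05661, but P(AgeGroup=30-44, Preference=OptA) = 0.012. Since these differ, AgeGroup and Preference are not independent.

no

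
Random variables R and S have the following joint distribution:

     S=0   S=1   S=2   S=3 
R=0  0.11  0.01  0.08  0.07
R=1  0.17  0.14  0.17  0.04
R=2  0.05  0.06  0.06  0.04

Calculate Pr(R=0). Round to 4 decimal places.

0.2700

P(R=0) = 0.11 + 0.01 + 0.08 + 0.07 = 0.27.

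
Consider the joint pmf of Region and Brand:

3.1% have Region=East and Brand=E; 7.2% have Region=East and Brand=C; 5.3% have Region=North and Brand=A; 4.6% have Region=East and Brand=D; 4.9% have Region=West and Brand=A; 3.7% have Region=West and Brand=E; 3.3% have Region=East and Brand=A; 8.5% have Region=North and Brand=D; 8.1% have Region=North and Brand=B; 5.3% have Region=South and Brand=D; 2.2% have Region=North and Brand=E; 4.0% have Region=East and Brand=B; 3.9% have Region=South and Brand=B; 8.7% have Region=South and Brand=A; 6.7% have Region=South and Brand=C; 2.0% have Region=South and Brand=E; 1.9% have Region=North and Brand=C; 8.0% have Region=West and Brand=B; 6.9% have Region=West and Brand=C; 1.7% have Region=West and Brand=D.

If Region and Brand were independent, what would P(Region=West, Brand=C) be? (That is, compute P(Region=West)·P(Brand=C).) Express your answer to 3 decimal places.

0.057

P(Region=West) = 0.049 + 0.080 + 0.069 + 0.017 + 0.037 = 0.252.
P(Brand=C) = 0.019 + 0.067 + 0.072 + 0.069 = 0.227.
Product: 0.252 × 0.227 = 0.057.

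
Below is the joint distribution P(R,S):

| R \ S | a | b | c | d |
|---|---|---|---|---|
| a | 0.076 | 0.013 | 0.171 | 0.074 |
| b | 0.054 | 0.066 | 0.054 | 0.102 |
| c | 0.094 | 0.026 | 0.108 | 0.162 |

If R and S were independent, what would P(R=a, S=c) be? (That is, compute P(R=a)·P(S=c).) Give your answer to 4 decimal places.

0.1112

P(R=a) = 0.076 + 0.013 + 0.171 + 0.074 = 0.334.
P(S=c) = 0.171 + 0.054 + 0.108 = 0.333.
Product: 0.334 × 0.333 = 0.1112.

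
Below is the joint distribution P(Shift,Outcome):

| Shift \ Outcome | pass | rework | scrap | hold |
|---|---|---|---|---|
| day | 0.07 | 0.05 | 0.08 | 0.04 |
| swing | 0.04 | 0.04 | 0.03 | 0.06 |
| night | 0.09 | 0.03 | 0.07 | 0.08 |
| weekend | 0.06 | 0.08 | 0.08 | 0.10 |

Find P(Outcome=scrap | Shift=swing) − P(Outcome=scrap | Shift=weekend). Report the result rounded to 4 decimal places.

P(Shift=swing) = 0.04 + 0.04 + 0.03 + 0.06 = 0.17; P(Outcome=scrap | Shift=swing) = 0.03/0.17 = 0.17647.
P(Shift=weekend) = 0.06 + 0.08 + 0.08 + 0.10 = 0.32; P(Outcome=scrap | Shift=weekend) = 0.08/0.32 = 0.25000.
Difference = -0.0735.

-0.0735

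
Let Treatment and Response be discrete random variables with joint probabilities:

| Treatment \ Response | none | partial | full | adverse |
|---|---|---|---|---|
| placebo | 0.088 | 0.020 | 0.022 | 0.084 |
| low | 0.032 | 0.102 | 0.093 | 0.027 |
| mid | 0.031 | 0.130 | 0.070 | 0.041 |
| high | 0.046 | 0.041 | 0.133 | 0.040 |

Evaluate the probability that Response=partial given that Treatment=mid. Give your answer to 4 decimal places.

0.4779

P(Treatment=mid) = 0.031 + 0.130 + 0.070 + 0.041 = 0.272.
P(Response=partial | Treatment=mid) = 0.130/0.272 = 0.4779.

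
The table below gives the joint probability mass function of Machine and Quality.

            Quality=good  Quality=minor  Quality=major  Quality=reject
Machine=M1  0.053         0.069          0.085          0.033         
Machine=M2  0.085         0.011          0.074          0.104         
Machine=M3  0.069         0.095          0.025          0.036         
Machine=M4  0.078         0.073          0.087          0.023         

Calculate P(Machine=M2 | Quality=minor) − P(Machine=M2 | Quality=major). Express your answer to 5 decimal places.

P(Quality=minor) = 0.069 + 0.011 + 0.095 + 0.073 = 0.248; P(Machine=M2 | Quality=minor) = 0.011/0.248 = 0.044355.
P(Quality=major) = 0.085 + 0.074 + 0.025 + 0.087 = 0.271; P(Machine=M2 | Quality=major) = 0.074/0.271 = 0.273063.
Difference = -0.22871.

-0.22871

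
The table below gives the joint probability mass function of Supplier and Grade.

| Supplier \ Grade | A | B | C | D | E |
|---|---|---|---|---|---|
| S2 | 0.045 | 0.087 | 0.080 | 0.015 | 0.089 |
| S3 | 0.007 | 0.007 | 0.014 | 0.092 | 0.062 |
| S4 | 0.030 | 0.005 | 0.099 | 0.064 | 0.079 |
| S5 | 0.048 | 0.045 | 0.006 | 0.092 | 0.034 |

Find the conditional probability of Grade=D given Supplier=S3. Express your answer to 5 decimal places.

0.50549

P(Supplier=S3) = 0.007 + 0.007 + 0.014 + 0.092 + 0.062 = 0.182.
P(Grade=D | Supplier=S3) = 0.092/0.182 = 0.50549.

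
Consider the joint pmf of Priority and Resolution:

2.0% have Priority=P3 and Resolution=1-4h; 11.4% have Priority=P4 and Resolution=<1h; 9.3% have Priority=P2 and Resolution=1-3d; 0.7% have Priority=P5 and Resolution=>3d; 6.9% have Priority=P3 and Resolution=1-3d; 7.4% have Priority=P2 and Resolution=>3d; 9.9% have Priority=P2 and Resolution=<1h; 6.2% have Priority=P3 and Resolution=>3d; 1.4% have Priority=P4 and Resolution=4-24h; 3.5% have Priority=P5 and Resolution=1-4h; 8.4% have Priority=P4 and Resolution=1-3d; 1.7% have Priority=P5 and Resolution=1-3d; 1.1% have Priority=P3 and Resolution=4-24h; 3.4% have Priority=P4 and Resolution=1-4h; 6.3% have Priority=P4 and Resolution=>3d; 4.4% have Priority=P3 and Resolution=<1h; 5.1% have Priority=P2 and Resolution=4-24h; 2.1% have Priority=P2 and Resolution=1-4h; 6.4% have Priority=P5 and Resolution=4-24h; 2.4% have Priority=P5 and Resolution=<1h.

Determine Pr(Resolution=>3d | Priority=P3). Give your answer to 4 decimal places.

0.3010

P(Priority=P3) = 0.044 + 0.020 + 0.011 + 0.069 + 0.062 = 0.206.
P(Resolution=>3d | Priority=P3) = 0.062/0.206 = 0.3010.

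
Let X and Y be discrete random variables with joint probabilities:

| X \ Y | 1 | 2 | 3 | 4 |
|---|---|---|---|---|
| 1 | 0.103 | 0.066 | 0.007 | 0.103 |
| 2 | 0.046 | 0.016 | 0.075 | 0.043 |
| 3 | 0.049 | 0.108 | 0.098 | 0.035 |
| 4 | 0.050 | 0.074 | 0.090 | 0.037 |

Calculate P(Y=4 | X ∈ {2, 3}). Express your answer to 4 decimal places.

0.1660

P(X=2) = 0.046 + 0.016 + 0.075 + 0.043 = 0.180.
P(X=3) = 0.049 + 0.108 + 0.098 + 0.035 = 0.290.
P(X ∈ {2, 3}) = 0.180 + 0.290 = 0.470; P(Y=4, X ∈ {2, 3}) = 0.043 + 0.035 = 0.078.
P(Y=4 | X ∈ {2, 3}) = 0.078/0.470 = 0.1660.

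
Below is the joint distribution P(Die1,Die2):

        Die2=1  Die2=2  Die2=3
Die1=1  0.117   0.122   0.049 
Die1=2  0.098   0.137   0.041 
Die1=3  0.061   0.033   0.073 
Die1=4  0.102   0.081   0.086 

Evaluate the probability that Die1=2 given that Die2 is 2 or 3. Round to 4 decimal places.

0.2862

P(Die2=2) = 0.122 + 0.137 + 0.033 + 0.081 = 0.373.
P(Die2=3) = 0.049 + 0.041 + 0.073 + 0.086 = 0.249.
P(Die2 ∈ {2, 3}) = 0.373 + 0.249 = 0.622; P(Die1=2, Die2 ∈ {2, 3}) = 0.137 + 0.041 = 0.178.
P(Die1=2 | Die2 ∈ {2, 3}) = 0.178/0.622 = 0.2862.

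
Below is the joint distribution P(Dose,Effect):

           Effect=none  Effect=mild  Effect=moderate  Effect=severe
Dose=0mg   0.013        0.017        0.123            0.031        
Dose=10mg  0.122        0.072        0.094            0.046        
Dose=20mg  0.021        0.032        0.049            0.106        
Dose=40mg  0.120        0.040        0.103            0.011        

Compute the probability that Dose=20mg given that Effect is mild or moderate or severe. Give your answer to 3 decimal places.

0.258

P(Effect=mild) = 0.017 + 0.072 + 0.032 + 0.040 = 0.161.
P(Effect=moderate) = 0.123 + 0.094 + 0.049 + 0.103 = 0.369.
P(Effect=severe) = 0.031 + 0.046 + 0.106 + 0.011 = 0.194.
P(Effect ∈ {mild, moderate, severe}) = 0.161 + 0.369 + 0.194 = 0.724; P(Dose=20mg, Effect ∈ {mild, moderate, severe}) = 0.032 + 0.049 + 0.106 = 0.187.
P(Dose=20mg | Effect ∈ {mild, moderate, severe}) = 0.187/0.724 = 0.258.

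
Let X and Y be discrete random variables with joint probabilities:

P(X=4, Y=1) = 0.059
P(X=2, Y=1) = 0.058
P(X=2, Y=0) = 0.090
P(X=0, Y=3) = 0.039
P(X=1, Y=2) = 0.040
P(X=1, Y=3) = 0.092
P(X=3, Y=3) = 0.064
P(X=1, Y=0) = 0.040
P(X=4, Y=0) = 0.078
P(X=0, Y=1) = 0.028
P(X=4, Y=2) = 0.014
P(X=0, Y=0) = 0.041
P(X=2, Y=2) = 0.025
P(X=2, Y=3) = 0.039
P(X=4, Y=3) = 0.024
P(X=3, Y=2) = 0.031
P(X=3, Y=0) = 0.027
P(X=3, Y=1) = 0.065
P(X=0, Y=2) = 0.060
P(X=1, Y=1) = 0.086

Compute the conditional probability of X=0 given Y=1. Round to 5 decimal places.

0.09459

P(Y=1) = 0.028 + 0.086 + 0.058 + 0.065 + 0.059 = 0.296.
P(X=0 | Y=1) = 0.028/0.296 = 0.09459.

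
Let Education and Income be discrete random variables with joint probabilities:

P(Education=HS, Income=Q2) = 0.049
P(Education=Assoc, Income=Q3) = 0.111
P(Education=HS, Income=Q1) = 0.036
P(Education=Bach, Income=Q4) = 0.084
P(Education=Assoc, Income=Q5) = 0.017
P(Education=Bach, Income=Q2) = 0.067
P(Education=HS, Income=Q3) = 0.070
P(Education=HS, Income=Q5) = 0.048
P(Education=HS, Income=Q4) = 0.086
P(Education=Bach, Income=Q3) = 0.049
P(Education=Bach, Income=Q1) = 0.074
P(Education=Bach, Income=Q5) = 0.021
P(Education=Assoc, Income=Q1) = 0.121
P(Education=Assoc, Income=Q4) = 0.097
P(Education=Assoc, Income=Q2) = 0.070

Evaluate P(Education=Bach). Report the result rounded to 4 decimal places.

P(Education=Bach) = 0.074 + 0.067 + 0.049 + 0.084 + 0.021 = 0.295.

0.2950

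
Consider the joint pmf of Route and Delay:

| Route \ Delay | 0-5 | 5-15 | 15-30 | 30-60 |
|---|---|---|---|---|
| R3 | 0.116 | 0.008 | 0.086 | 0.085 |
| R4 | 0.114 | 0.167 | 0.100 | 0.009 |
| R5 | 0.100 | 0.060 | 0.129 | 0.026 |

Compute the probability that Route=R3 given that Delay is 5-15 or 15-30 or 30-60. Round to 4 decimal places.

0.2672

P(Delay=5-15) = 0.008 + 0.167 + 0.060 = 0.235.
P(Delay=15-30) = 0.086 + 0.100 + 0.129 = 0.315.
P(Delay=30-60) = 0.085 + 0.009 + 0.026 = 0.120.
P(Delay ∈ {5-15, 15-30, 30-60}) = 0.235 + 0.315 + 0.120 = 0.670; P(Route=R3, Delay ∈ {5-15, 15-30, 30-60}) = 0.008 + 0.086 + 0.085 = 0.179.
P(Route=R3 | Delay ∈ {5-15, 15-30, 30-60}) = 0.179/0.670 = 0.2672.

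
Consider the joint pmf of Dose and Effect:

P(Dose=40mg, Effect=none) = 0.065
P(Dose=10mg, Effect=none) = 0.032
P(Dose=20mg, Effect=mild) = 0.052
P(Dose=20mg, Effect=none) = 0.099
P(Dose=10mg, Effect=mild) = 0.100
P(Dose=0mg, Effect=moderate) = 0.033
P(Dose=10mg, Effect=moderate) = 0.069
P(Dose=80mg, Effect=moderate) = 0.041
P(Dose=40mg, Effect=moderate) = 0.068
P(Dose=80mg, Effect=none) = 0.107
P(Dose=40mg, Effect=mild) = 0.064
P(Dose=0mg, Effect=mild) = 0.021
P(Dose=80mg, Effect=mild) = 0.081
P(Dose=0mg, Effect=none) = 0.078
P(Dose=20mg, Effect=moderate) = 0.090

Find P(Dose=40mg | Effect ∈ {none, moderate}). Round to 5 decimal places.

0.19501

P(Effect=none) = 0.078 + 0.032 + 0.099 + 0.065 + 0.107 = 0.381.
P(Effect=moderate) = 0.033 + 0.069 + 0.090 + 0.068 + 0.041 = 0.301.
P(Effect ∈ {none, moderate}) = 0.381 + 0.301 = 0.682; P(Dose=40mg, Effect ∈ {none, moderate}) = 0.065 + 0.068 = 0.133.
P(Dose=40mg | Effect ∈ {none, moderate}) = 0.133/0.682 = 0.19501.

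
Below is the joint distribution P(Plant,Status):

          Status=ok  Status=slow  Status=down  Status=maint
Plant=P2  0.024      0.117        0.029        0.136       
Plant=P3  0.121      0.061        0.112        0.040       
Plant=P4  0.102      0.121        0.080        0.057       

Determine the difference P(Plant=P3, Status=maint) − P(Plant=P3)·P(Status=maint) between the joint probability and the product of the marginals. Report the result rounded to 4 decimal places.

P(Plant=P3) = 0.121 + 0.061 + 0.112 + 0.040 = 0.334.
P(Status=maint) = 0.136 + 0.040 + 0.057 = 0.233.
P(Plant=P3, Status=maint) − P(Plant=P3)P(Status=maint) = 0.040 − 0.334×0.233 = -0.0378.

-0.0378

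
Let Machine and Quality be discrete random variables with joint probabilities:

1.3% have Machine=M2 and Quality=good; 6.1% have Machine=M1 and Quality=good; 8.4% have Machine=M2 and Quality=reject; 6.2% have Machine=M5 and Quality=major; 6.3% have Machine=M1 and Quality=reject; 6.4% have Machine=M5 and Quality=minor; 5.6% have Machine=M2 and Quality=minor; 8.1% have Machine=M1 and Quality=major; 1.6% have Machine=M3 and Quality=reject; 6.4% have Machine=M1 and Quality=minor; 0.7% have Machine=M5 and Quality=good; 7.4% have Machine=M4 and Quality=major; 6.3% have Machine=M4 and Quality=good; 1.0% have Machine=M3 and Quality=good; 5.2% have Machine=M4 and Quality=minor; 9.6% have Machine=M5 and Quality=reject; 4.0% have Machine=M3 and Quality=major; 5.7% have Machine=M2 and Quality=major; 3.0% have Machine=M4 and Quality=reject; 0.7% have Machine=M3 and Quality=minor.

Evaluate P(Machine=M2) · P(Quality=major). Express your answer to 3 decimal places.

0.066

P(Machine=M2) = 0.013 + 0.056 + 0.057 + 0.084 = 0.210.
P(Quality=major) = 0.081 + 0.057 + 0.040 + 0.074 + 0.062 = 0.314.
Product: 0.210 × 0.314 = 0.066.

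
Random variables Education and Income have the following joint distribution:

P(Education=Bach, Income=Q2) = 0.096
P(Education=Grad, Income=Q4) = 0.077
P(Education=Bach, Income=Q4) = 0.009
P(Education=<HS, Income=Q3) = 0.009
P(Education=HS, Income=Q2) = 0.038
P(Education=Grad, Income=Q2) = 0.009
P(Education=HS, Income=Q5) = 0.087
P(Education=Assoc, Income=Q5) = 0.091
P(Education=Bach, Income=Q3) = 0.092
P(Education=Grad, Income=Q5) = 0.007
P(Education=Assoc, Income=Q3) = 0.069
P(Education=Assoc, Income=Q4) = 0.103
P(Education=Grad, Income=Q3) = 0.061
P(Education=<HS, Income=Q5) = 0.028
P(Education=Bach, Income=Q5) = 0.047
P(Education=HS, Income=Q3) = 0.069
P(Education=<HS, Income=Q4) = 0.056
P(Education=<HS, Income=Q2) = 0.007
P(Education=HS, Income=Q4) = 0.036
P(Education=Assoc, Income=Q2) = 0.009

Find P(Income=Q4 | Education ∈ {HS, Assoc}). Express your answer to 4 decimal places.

P(Education=HS) = 0.038 + 0.069 + 0.036 + 0.087 = 0.230.
P(Education=Assoc) = 0.009 + 0.069 + 0.103 + 0.091 = 0.272.
P(Education ∈ {HS, Assoc}) = 0.230 + 0.272 = 0.502; P(Income=Q4, Education ∈ {HS, Assoc}) = 0.036 + 0.103 = 0.139.
P(Income=Q4 | Education ∈ {HS, Assoc}) = 0.139/0.502 = 0.2769.

0.2769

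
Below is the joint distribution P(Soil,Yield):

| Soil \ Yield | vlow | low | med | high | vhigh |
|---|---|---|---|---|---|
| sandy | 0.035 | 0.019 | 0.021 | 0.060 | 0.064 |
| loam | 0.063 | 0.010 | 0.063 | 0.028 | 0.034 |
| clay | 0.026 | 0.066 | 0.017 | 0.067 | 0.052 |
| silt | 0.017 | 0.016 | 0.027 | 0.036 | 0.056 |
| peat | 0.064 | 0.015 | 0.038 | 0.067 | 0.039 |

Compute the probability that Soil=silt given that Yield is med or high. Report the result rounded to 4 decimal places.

0.1486

P(Yield=med) = 0.021 + 0.063 + 0.017 + 0.027 + 0.038 = 0.166.
P(Yield=high) = 0.060 + 0.028 + 0.067 + 0.036 + 0.067 = 0.258.
P(Yield ∈ {med, high}) = 0.166 + 0.258 = 0.424; P(Soil=silt, Yield ∈ {med, high}) = 0.027 + 0.036 = 0.063.
P(Soil=silt | Yield ∈ {med, high}) = 0.063/0.424 = 0.1486.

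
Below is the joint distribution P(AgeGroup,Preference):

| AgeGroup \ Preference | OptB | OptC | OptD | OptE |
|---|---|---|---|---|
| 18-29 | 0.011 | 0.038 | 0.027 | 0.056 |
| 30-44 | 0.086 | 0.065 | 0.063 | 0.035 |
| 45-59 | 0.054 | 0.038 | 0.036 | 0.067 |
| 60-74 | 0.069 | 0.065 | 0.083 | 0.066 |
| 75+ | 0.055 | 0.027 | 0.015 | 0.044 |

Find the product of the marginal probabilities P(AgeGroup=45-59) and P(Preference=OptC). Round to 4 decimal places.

0.0454

P(AgeGroup=45-59) = 0.054 + 0.038 + 0.036 + 0.067 = 0.195.
P(Preference=OptC) = 0.038 + 0.065 + 0.038 + 0.065 + 0.027 = 0.233.
Product: 0.195 × 0.233 = 0.0454.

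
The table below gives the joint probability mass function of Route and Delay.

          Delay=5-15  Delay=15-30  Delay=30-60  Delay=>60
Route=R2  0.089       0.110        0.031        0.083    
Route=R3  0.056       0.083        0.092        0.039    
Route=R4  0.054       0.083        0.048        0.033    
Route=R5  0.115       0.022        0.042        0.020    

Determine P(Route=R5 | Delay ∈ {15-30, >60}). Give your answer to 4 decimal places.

P(Delay=15-30) = 0.110 + 0.083 + 0.083 + 0.022 = 0.298.
P(Delay=>60) = 0.083 + 0.039 + 0.033 + 0.020 = 0.175.
P(Delay ∈ {15-30, >60}) = 0.298 + 0.175 = 0.473; P(Route=R5, Delay ∈ {15-30, >60}) = 0.022 + 0.020 = 0.042.
P(Route=R5 | Delay ∈ {15-30, >60}) = 0.042/0.473 = 0.0888.

0.0888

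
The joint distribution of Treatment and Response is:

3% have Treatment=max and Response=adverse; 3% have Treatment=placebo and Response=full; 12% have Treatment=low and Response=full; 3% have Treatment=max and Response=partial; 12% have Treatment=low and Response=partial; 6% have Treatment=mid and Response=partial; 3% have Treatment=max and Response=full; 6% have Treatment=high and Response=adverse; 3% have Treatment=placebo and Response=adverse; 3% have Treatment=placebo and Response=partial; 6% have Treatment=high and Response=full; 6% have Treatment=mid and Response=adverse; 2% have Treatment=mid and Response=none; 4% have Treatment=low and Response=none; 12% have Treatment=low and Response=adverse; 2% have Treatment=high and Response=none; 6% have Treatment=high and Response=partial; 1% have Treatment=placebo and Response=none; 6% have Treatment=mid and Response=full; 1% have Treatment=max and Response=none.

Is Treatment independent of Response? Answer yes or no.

Every cell satisfies P(Treatment,Response) = P(Treatment)·P(Response). For instance P(Treatment=high) = 0.20, P(Response=none) = 0.10, and 0.20×0.10 = 0.02 matches the joint entry. So Treatment and Response are independent.

yes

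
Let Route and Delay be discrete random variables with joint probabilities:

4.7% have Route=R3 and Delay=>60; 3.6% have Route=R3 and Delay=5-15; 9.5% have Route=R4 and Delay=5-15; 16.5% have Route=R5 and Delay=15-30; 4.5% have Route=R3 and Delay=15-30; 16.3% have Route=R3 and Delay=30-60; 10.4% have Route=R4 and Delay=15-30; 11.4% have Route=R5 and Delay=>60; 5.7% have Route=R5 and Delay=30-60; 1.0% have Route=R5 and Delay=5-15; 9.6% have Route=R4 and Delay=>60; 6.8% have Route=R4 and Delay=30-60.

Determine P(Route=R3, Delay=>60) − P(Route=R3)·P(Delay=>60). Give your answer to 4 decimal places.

-0.0278

P(Route=R3) = 0.036 + 0.045 + 0.163 + 0.047 = 0.291.
P(Delay=>60) = 0.047 + 0.096 + 0.114 = 0.257.
P(Route=R3, Delay=>60) − P(Route=R3)P(Delay=>60) = 0.047 − 0.291×0.257 = -0.0278.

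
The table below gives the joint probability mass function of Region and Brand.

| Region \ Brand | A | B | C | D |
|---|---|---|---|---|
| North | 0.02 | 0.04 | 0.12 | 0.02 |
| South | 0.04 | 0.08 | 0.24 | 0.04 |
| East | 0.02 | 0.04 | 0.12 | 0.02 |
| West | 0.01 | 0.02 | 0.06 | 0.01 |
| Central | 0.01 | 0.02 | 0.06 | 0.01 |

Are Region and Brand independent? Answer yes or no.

Every cell satisfies P(Region,Brand) = P(Region)·P(Brand). For instance P(Region=West) = 0.10, P(Brand=B) = 0.20, and 0.10×0.20 = 0.02 matches the joint entry. So Region and Brand are independent.

yes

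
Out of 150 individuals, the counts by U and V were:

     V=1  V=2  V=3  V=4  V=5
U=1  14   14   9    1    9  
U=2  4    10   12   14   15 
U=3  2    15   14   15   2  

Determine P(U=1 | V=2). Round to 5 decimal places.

Total with V=2: 14 + 10 + 15 = 39.
P(U=1 | V=2) = 14/39 = 0.35897.

0.35897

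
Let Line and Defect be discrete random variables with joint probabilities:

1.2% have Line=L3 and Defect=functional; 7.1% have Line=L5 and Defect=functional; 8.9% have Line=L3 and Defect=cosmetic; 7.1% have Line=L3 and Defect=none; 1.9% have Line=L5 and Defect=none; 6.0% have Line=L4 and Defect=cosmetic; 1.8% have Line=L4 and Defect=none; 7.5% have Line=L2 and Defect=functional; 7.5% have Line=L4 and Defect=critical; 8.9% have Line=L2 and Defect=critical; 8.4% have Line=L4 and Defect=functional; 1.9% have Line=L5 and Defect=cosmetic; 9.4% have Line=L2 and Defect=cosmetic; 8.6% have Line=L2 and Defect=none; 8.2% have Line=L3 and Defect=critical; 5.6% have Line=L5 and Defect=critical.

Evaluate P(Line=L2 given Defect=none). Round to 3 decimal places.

0.443

P(Defect=none) = 0.086 + 0.071 + 0.018 + 0.019 = 0.194.
P(Line=L2 | Defect=none) = 0.086/0.194 = 0.443.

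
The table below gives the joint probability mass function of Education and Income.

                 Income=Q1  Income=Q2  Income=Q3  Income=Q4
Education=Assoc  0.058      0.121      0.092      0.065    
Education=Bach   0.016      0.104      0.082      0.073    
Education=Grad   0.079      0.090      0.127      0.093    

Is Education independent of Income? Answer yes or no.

P(Education=Grad) = 0.389 and P(Income=Q2) = 0.315, so their product is 0.12254, but P(Education=Grad, Income=Q2) = 0.090. Since these differ, Education and Income are not independent.

no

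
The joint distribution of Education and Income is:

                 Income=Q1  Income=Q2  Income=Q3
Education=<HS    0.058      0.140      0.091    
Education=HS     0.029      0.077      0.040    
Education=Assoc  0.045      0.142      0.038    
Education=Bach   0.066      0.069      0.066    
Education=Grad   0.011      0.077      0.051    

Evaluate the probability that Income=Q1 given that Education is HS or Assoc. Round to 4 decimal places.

P(Education=HS) = 0.029 + 0.077 + 0.040 = 0.146.
P(Education=Assoc) = 0.045 + 0.142 + 0.038 = 0.225.
P(Education ∈ {HS, Assoc}) = 0.146 + 0.225 = 0.371; P(Income=Q1, Education ∈ {HS, Assoc}) = 0.029 + 0.045 = 0.074.
P(Income=Q1 | Education ∈ {HS, Assoc}) = 0.074/0.371 = 0.1995.

0.1995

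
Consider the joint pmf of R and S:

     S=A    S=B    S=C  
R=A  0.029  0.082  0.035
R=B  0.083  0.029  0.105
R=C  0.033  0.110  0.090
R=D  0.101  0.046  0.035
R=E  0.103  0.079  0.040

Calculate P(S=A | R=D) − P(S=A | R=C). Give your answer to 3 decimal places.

0.413

P(R=D) = 0.101 + 0.046 + 0.035 = 0.182; P(S=A | R=D) = 0.101/0.182 = 0.5549.
P(R=C) = 0.033 + 0.110 + 0.090 = 0.233; P(S=A | R=C) = 0.033/0.233 = 0.1416.
Difference = 0.413.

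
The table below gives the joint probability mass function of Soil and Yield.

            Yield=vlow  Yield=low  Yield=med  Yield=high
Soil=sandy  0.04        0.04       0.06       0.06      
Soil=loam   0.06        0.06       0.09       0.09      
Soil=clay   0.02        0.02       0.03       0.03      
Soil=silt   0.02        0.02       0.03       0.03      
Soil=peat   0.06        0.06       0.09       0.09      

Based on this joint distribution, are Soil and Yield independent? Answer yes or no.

yes

Every cell satisfies P(Soil,Yield) = P(Soil)·P(Yield). For instance P(Soil=loam) = 0.30, P(Yield=high) = 0.30, and 0.30×0.30 = 0.09 matches the joint entry. So Soil and Yield are independent.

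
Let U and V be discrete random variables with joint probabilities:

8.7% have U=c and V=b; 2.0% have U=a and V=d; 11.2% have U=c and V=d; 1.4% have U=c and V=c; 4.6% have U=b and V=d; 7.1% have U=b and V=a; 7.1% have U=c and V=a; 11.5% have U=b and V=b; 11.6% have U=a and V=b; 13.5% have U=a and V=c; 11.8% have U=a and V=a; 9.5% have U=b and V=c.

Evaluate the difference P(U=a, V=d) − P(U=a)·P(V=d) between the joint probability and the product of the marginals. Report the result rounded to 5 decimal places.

P(U=a) = 0.118 + 0.116 + 0.135 + 0.020 = 0.389.
P(V=d) = 0.020 + 0.046 + 0.112 = 0.178.
P(U=a, V=d) − P(U=a)P(V=d) = 0.020 − 0.389×0.178 = -0.04924.

-0.04924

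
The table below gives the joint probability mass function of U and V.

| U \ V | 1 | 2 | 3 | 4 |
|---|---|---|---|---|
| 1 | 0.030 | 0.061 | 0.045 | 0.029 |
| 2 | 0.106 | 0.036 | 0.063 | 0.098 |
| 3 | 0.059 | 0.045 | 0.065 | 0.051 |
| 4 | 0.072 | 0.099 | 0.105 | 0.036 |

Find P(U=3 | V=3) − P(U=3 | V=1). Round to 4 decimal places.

P(V=3) = 0.045 + 0.063 + 0.065 + 0.105 = 0.278; P(U=3 | V=3) = 0.065/0.278 = 0.23381.
P(V=1) = 0.030 + 0.106 + 0.059 + 0.072 = 0.267; P(U=3 | V=1) = 0.059/0.267 = 0.22097.
Difference = 0.0128.

0.0128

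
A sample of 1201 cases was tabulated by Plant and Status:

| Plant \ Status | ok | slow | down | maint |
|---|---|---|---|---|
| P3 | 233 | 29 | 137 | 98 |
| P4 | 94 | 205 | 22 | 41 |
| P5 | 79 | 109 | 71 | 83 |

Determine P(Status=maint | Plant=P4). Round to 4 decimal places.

0.1133

Total with Plant=P4: 94 + 205 + 22 + 41 = 362.
P(Status=maint | Plant=P4) = 41/362 = 0.1133.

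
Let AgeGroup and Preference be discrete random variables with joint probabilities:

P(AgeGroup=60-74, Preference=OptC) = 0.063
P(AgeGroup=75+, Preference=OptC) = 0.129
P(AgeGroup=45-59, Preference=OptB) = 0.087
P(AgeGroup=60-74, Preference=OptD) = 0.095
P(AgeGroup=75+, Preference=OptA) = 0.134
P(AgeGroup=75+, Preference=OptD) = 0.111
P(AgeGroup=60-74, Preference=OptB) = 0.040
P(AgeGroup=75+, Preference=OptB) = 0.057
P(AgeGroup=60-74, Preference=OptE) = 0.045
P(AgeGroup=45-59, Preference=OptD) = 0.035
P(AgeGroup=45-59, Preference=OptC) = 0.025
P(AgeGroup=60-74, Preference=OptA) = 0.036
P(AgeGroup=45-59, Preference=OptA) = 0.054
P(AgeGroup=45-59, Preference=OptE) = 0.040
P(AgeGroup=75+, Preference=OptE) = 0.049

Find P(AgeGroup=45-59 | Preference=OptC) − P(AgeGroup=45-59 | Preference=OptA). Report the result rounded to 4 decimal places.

-0.1259

P(Preference=OptC) = 0.025 + 0.063 + 0.129 = 0.217; P(AgeGroup=45-59 | Preference=OptC) = 0.025/0.217 = 0.11521.
P(Preference=OptA) = 0.054 + 0.036 + 0.134 = 0.224; P(AgeGroup=45-59 | Preference=OptA) = 0.054/0.224 = 0.24107.
Difference = -0.1259.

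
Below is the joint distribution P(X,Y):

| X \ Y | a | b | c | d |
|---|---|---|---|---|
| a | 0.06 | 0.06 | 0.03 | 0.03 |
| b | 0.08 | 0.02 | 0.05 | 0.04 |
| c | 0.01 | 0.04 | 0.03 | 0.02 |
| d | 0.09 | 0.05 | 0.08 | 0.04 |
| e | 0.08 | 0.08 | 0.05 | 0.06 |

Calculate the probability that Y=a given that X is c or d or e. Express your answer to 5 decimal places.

P(X=c) = 0.01 + 0.04 + 0.03 + 0.02 = 0.10.
P(X=d) = 0.09 + 0.05 + 0.08 + 0.04 = 0.26.
P(X=e) = 0.08 + 0.08 + 0.05 + 0.06 = 0.27.
P(X ∈ {c, d, e}) = 0.10 + 0.26 + 0.27 = 0.63; P(Y=a, X ∈ {c, d, e}) = 0.01 + 0.09 + 0.08 = 0.18.
P(Y=a | X ∈ {c, d, e}) = 0.18/0.63 = 0.28571.

0.28571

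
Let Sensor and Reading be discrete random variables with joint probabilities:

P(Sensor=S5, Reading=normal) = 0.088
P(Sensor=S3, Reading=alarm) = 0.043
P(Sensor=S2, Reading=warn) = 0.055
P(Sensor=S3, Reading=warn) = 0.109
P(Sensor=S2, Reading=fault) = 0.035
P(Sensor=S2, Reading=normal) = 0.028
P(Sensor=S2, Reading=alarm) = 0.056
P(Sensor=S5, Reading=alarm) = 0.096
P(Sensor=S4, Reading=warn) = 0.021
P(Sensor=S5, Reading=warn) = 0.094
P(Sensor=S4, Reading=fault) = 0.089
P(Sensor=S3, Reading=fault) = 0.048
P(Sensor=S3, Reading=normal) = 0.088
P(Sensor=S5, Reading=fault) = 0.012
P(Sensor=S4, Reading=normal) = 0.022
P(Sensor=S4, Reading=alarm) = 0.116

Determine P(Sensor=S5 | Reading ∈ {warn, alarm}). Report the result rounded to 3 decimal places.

P(Reading=warn) = 0.055 + 0.109 + 0.021 + 0.094 = 0.279.
P(Reading=alarm) = 0.056 + 0.043 + 0.116 + 0.096 = 0.311.
P(Reading ∈ {warn, alarm}) = 0.279 + 0.311 = 0.590; P(Sensor=S5, Reading ∈ {warn, alarm}) = 0.094 + 0.096 = 0.190.
P(Sensor=S5 | Reading ∈ {warn, alarm}) = 0.190/0.590 = 0.322.

0.322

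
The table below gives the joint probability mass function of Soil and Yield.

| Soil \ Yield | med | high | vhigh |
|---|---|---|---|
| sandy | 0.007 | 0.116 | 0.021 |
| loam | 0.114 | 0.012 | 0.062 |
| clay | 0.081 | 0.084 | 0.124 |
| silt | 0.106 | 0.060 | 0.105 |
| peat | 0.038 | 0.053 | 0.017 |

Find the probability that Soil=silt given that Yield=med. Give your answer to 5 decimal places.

0.30636

P(Yield=med) = 0.007 + 0.114 + 0.081 + 0.106 + 0.038 = 0.346.
P(Soil=silt | Yield=med) = 0.106/0.346 = 0.30636.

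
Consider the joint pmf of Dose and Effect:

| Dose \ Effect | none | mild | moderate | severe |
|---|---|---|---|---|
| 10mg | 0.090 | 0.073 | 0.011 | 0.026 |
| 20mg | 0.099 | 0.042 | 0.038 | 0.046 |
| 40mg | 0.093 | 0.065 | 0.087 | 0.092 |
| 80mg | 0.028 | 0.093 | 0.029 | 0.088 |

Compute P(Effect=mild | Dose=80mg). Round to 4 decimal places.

0.3908

P(Dose=80mg) = 0.028 + 0.093 + 0.029 + 0.088 = 0.238.
P(Effect=mild | Dose=80mg) = 0.093/0.238 = 0.3908.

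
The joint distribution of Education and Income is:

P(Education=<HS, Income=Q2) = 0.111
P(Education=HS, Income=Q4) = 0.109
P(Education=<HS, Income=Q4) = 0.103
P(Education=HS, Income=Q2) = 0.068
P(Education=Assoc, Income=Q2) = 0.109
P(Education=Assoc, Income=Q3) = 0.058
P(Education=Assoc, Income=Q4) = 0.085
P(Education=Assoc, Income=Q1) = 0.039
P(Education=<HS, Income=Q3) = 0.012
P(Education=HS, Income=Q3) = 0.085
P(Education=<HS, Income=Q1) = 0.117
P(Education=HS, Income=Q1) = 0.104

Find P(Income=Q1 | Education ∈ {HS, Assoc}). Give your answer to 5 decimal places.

0.21766

P(Education=HS) = 0.104 + 0.068 + 0.085 + 0.109 = 0.366.
P(Education=Assoc) = 0.039 + 0.109 + 0.058 + 0.085 = 0.291.
P(Education ∈ {HS, Assoc}) = 0.366 + 0.291 = 0.657; P(Income=Q1, Education ∈ {HS, Assoc}) = 0.104 + 0.039 = 0.143.
P(Income=Q1 | Education ∈ {HS, Assoc}) = 0.143/0.657 = 0.21766.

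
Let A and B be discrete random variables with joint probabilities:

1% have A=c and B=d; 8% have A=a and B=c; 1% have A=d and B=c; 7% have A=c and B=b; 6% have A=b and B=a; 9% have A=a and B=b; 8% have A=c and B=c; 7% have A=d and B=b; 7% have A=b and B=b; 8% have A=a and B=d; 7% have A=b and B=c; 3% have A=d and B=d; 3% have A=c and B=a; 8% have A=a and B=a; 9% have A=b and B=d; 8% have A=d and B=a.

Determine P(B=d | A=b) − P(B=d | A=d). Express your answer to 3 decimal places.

P(A=b) = 0.06 + 0.07 + 0.07 + 0.09 = 0.29; P(B=d | A=b) = 0.09/0.29 = 0.3103.
P(A=d) = 0.08 + 0.07 + 0.01 + 0.03 = 0.19; P(B=d | A=d) = 0.03/0.19 = 0.1579.
Difference = 0.152.

0.152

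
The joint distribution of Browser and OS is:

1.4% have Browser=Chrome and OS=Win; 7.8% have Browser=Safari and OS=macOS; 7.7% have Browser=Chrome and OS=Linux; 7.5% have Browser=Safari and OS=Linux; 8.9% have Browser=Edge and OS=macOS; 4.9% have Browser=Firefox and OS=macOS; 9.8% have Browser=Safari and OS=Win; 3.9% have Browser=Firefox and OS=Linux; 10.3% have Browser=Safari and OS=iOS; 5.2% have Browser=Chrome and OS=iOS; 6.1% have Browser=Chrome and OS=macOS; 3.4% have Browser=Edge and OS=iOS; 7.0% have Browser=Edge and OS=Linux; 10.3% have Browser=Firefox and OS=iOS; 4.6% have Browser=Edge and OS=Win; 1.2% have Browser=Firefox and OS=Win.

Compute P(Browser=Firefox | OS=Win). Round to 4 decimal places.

P(OS=Win) = 0.014 + 0.012 + 0.098 + 0.046 = 0.170.
P(Browser=Firefox | OS=Win) = 0.012/0.170 = 0.0706.

0.0706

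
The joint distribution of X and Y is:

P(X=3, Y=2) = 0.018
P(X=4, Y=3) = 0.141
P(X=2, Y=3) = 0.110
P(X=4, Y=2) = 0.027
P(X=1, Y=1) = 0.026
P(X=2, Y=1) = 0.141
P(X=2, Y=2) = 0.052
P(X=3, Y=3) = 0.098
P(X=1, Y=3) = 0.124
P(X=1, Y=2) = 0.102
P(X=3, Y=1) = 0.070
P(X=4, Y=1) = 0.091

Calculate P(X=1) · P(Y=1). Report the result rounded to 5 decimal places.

P(X=1) = 0.026 + 0.102 + 0.124 = 0.252.
P(Y=1) = 0.026 + 0.141 + 0.070 + 0.091 = 0.328.
Product: 0.252 × 0.328 = 0.08266.

0.08266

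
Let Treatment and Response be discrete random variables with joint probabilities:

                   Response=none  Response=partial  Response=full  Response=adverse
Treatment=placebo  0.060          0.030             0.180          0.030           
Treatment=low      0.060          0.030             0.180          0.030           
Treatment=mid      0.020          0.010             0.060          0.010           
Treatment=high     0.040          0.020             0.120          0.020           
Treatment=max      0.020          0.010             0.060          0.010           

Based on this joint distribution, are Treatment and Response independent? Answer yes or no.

yes

Every cell satisfies P(Treatment,Response) = P(Treatment)·P(Response). For instance P(Treatment=placebo) = 0.300, P(Response=adverse) = 0.100, and 0.300×0.100 = 0.030 matches the joint entry. So Treatment and Response are independent.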